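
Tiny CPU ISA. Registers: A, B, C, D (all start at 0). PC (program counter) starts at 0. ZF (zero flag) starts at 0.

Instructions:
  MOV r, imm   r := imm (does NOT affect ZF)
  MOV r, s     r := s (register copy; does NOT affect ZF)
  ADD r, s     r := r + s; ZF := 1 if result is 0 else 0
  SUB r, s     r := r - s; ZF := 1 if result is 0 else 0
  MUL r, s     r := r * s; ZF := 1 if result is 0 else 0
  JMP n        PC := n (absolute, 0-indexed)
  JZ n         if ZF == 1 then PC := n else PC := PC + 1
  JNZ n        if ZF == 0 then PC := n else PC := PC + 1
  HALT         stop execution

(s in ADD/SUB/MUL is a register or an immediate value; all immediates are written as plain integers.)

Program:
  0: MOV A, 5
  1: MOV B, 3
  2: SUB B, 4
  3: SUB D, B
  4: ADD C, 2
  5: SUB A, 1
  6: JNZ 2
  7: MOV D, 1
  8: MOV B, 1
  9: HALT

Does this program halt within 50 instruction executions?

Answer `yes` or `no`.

Step 1: PC=0 exec 'MOV A, 5'. After: A=5 B=0 C=0 D=0 ZF=0 PC=1
Step 2: PC=1 exec 'MOV B, 3'. After: A=5 B=3 C=0 D=0 ZF=0 PC=2
Step 3: PC=2 exec 'SUB B, 4'. After: A=5 B=-1 C=0 D=0 ZF=0 PC=3
Step 4: PC=3 exec 'SUB D, B'. After: A=5 B=-1 C=0 D=1 ZF=0 PC=4
Step 5: PC=4 exec 'ADD C, 2'. After: A=5 B=-1 C=2 D=1 ZF=0 PC=5
Step 6: PC=5 exec 'SUB A, 1'. After: A=4 B=-1 C=2 D=1 ZF=0 PC=6
Step 7: PC=6 exec 'JNZ 2'. After: A=4 B=-1 C=2 D=1 ZF=0 PC=2
Step 8: PC=2 exec 'SUB B, 4'. After: A=4 B=-5 C=2 D=1 ZF=0 PC=3
Step 9: PC=3 exec 'SUB D, B'. After: A=4 B=-5 C=2 D=6 ZF=0 PC=4
Step 10: PC=4 exec 'ADD C, 2'. After: A=4 B=-5 C=4 D=6 ZF=0 PC=5
Step 11: PC=5 exec 'SUB A, 1'. After: A=3 B=-5 C=4 D=6 ZF=0 PC=6
Step 12: PC=6 exec 'JNZ 2'. After: A=3 B=-5 C=4 D=6 ZF=0 PC=2
Step 13: PC=2 exec 'SUB B, 4'. After: A=3 B=-9 C=4 D=6 ZF=0 PC=3
Step 14: PC=3 exec 'SUB D, B'. After: A=3 B=-9 C=4 D=15 ZF=0 PC=4
Step 15: PC=4 exec 'ADD C, 2'. After: A=3 B=-9 C=6 D=15 ZF=0 PC=5
Step 16: PC=5 exec 'SUB A, 1'. After: A=2 B=-9 C=6 D=15 ZF=0 PC=6
Step 17: PC=6 exec 'JNZ 2'. After: A=2 B=-9 C=6 D=15 ZF=0 PC=2
Step 18: PC=2 exec 'SUB B, 4'. After: A=2 B=-13 C=6 D=15 ZF=0 PC=3
Step 19: PC=3 exec 'SUB D, B'. After: A=2 B=-13 C=6 D=28 ZF=0 PC=4
Step 20: PC=4 exec 'ADD C, 2'. After: A=2 B=-13 C=8 D=28 ZF=0 PC=5
Step 21: PC=5 exec 'SUB A, 1'. After: A=1 B=-13 C=8 D=28 ZF=0 PC=6
Step 22: PC=6 exec 'JNZ 2'. After: A=1 B=-13 C=8 D=28 ZF=0 PC=2
Step 23: PC=2 exec 'SUB B, 4'. After: A=1 B=-17 C=8 D=28 ZF=0 PC=3
Step 24: PC=3 exec 'SUB D, B'. After: A=1 B=-17 C=8 D=45 ZF=0 PC=4
Step 25: PC=4 exec 'ADD C, 2'. After: A=1 B=-17 C=10 D=45 ZF=0 PC=5
Step 26: PC=5 exec 'SUB A, 1'. After: A=0 B=-17 C=10 D=45 ZF=1 PC=6
Step 27: PC=6 exec 'JNZ 2'. After: A=0 B=-17 C=10 D=45 ZF=1 PC=7
Step 28: PC=7 exec 'MOV D, 1'. After: A=0 B=-17 C=10 D=1 ZF=1 PC=8
Step 29: PC=8 exec 'MOV B, 1'. After: A=0 B=1 C=10 D=1 ZF=1 PC=9
Step 30: PC=9 exec 'HALT'. After: A=0 B=1 C=10 D=1 ZF=1 PC=9 HALTED

Answer: yes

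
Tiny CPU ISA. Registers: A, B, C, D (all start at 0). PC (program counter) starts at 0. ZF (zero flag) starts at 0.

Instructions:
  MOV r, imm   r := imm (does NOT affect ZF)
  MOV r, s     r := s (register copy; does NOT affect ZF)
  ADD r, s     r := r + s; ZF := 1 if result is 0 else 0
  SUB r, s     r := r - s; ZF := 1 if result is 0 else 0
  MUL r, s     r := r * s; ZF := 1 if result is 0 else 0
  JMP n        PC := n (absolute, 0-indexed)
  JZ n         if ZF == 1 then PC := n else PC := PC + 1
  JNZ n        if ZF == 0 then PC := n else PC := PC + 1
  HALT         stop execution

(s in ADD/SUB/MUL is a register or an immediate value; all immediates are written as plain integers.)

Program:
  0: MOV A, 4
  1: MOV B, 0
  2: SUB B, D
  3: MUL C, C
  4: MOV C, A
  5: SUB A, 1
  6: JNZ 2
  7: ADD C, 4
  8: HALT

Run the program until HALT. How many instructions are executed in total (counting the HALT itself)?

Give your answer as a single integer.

Step 1: PC=0 exec 'MOV A, 4'. After: A=4 B=0 C=0 D=0 ZF=0 PC=1
Step 2: PC=1 exec 'MOV B, 0'. After: A=4 B=0 C=0 D=0 ZF=0 PC=2
Step 3: PC=2 exec 'SUB B, D'. After: A=4 B=0 C=0 D=0 ZF=1 PC=3
Step 4: PC=3 exec 'MUL C, C'. After: A=4 B=0 C=0 D=0 ZF=1 PC=4
Step 5: PC=4 exec 'MOV C, A'. After: A=4 B=0 C=4 D=0 ZF=1 PC=5
Step 6: PC=5 exec 'SUB A, 1'. After: A=3 B=0 C=4 D=0 ZF=0 PC=6
Step 7: PC=6 exec 'JNZ 2'. After: A=3 B=0 C=4 D=0 ZF=0 PC=2
Step 8: PC=2 exec 'SUB B, D'. After: A=3 B=0 C=4 D=0 ZF=1 PC=3
Step 9: PC=3 exec 'MUL C, C'. After: A=3 B=0 C=16 D=0 ZF=0 PC=4
Step 10: PC=4 exec 'MOV C, A'. After: A=3 B=0 C=3 D=0 ZF=0 PC=5
Step 11: PC=5 exec 'SUB A, 1'. After: A=2 B=0 C=3 D=0 ZF=0 PC=6
Step 12: PC=6 exec 'JNZ 2'. After: A=2 B=0 C=3 D=0 ZF=0 PC=2
Step 13: PC=2 exec 'SUB B, D'. After: A=2 B=0 C=3 D=0 ZF=1 PC=3
Step 14: PC=3 exec 'MUL C, C'. After: A=2 B=0 C=9 D=0 ZF=0 PC=4
Step 15: PC=4 exec 'MOV C, A'. After: A=2 B=0 C=2 D=0 ZF=0 PC=5
Step 16: PC=5 exec 'SUB A, 1'. After: A=1 B=0 C=2 D=0 ZF=0 PC=6
Step 17: PC=6 exec 'JNZ 2'. After: A=1 B=0 C=2 D=0 ZF=0 PC=2
Step 18: PC=2 exec 'SUB B, D'. After: A=1 B=0 C=2 D=0 ZF=1 PC=3
Step 19: PC=3 exec 'MUL C, C'. After: A=1 B=0 C=4 D=0 ZF=0 PC=4
Step 20: PC=4 exec 'MOV C, A'. After: A=1 B=0 C=1 D=0 ZF=0 PC=5
Step 21: PC=5 exec 'SUB A, 1'. After: A=0 B=0 C=1 D=0 ZF=1 PC=6
Step 22: PC=6 exec 'JNZ 2'. After: A=0 B=0 C=1 D=0 ZF=1 PC=7
Step 23: PC=7 exec 'ADD C, 4'. After: A=0 B=0 C=5 D=0 ZF=0 PC=8
Step 24: PC=8 exec 'HALT'. After: A=0 B=0 C=5 D=0 ZF=0 PC=8 HALTED
Total instructions executed: 24

Answer: 24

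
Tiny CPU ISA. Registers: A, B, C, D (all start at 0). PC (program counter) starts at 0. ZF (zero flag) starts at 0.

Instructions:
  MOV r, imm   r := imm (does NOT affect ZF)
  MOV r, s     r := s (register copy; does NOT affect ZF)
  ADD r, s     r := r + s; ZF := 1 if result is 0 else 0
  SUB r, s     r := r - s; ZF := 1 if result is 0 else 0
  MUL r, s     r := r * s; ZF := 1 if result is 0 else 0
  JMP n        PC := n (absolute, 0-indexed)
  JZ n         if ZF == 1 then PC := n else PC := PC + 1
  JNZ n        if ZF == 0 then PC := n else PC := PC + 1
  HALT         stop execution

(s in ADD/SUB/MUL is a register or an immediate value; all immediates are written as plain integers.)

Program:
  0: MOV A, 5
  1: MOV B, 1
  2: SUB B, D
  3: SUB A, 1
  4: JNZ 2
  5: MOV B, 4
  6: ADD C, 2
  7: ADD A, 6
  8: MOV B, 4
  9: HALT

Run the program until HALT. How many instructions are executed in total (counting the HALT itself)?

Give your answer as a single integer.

Answer: 22

Derivation:
Step 1: PC=0 exec 'MOV A, 5'. After: A=5 B=0 C=0 D=0 ZF=0 PC=1
Step 2: PC=1 exec 'MOV B, 1'. After: A=5 B=1 C=0 D=0 ZF=0 PC=2
Step 3: PC=2 exec 'SUB B, D'. After: A=5 B=1 C=0 D=0 ZF=0 PC=3
Step 4: PC=3 exec 'SUB A, 1'. After: A=4 B=1 C=0 D=0 ZF=0 PC=4
Step 5: PC=4 exec 'JNZ 2'. After: A=4 B=1 C=0 D=0 ZF=0 PC=2
Step 6: PC=2 exec 'SUB B, D'. After: A=4 B=1 C=0 D=0 ZF=0 PC=3
Step 7: PC=3 exec 'SUB A, 1'. After: A=3 B=1 C=0 D=0 ZF=0 PC=4
Step 8: PC=4 exec 'JNZ 2'. After: A=3 B=1 C=0 D=0 ZF=0 PC=2
Step 9: PC=2 exec 'SUB B, D'. After: A=3 B=1 C=0 D=0 ZF=0 PC=3
Step 10: PC=3 exec 'SUB A, 1'. After: A=2 B=1 C=0 D=0 ZF=0 PC=4
Step 11: PC=4 exec 'JNZ 2'. After: A=2 B=1 C=0 D=0 ZF=0 PC=2
Step 12: PC=2 exec 'SUB B, D'. After: A=2 B=1 C=0 D=0 ZF=0 PC=3
Step 13: PC=3 exec 'SUB A, 1'. After: A=1 B=1 C=0 D=0 ZF=0 PC=4
Step 14: PC=4 exec 'JNZ 2'. After: A=1 B=1 C=0 D=0 ZF=0 PC=2
Step 15: PC=2 exec 'SUB B, D'. After: A=1 B=1 C=0 D=0 ZF=0 PC=3
Step 16: PC=3 exec 'SUB A, 1'. After: A=0 B=1 C=0 D=0 ZF=1 PC=4
Step 17: PC=4 exec 'JNZ 2'. After: A=0 B=1 C=0 D=0 ZF=1 PC=5
Step 18: PC=5 exec 'MOV B, 4'. After: A=0 B=4 C=0 D=0 ZF=1 PC=6
Step 19: PC=6 exec 'ADD C, 2'. After: A=0 B=4 C=2 D=0 ZF=0 PC=7
Step 20: PC=7 exec 'ADD A, 6'. After: A=6 B=4 C=2 D=0 ZF=0 PC=8
Step 21: PC=8 exec 'MOV B, 4'. After: A=6 B=4 C=2 D=0 ZF=0 PC=9
Step 22: PC=9 exec 'HALT'. After: A=6 B=4 C=2 D=0 ZF=0 PC=9 HALTED
Total instructions executed: 22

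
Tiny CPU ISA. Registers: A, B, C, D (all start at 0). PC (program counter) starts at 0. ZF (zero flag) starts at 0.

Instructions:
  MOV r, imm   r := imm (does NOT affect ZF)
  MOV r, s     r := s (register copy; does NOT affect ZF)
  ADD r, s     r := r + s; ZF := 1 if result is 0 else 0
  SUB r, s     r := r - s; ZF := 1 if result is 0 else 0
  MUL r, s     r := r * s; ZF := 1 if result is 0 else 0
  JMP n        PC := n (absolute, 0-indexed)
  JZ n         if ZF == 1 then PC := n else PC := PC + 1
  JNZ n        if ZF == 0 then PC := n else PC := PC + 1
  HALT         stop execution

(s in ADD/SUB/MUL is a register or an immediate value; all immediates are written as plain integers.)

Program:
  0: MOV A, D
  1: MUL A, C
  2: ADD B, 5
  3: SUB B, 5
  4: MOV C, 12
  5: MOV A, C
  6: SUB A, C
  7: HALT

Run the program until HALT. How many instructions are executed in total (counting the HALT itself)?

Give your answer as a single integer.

Step 1: PC=0 exec 'MOV A, D'. After: A=0 B=0 C=0 D=0 ZF=0 PC=1
Step 2: PC=1 exec 'MUL A, C'. After: A=0 B=0 C=0 D=0 ZF=1 PC=2
Step 3: PC=2 exec 'ADD B, 5'. After: A=0 B=5 C=0 D=0 ZF=0 PC=3
Step 4: PC=3 exec 'SUB B, 5'. After: A=0 B=0 C=0 D=0 ZF=1 PC=4
Step 5: PC=4 exec 'MOV C, 12'. After: A=0 B=0 C=12 D=0 ZF=1 PC=5
Step 6: PC=5 exec 'MOV A, C'. After: A=12 B=0 C=12 D=0 ZF=1 PC=6
Step 7: PC=6 exec 'SUB A, C'. After: A=0 B=0 C=12 D=0 ZF=1 PC=7
Step 8: PC=7 exec 'HALT'. After: A=0 B=0 C=12 D=0 ZF=1 PC=7 HALTED
Total instructions executed: 8

Answer: 8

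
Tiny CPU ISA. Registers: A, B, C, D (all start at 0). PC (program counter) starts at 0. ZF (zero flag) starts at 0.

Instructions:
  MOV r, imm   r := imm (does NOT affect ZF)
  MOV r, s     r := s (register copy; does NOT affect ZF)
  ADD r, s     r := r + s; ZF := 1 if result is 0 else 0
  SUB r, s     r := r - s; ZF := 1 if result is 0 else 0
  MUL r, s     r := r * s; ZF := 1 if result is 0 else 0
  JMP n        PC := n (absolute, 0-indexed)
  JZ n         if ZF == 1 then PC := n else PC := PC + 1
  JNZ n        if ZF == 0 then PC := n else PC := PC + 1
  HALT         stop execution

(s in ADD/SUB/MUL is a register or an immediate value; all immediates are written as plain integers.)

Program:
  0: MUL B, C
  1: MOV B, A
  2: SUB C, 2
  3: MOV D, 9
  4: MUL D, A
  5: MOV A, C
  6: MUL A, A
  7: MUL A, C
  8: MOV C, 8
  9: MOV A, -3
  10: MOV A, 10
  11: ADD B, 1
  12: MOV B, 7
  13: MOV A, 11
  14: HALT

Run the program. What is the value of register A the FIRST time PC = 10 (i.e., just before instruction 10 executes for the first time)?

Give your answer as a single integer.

Step 1: PC=0 exec 'MUL B, C'. After: A=0 B=0 C=0 D=0 ZF=1 PC=1
Step 2: PC=1 exec 'MOV B, A'. After: A=0 B=0 C=0 D=0 ZF=1 PC=2
Step 3: PC=2 exec 'SUB C, 2'. After: A=0 B=0 C=-2 D=0 ZF=0 PC=3
Step 4: PC=3 exec 'MOV D, 9'. After: A=0 B=0 C=-2 D=9 ZF=0 PC=4
Step 5: PC=4 exec 'MUL D, A'. After: A=0 B=0 C=-2 D=0 ZF=1 PC=5
Step 6: PC=5 exec 'MOV A, C'. After: A=-2 B=0 C=-2 D=0 ZF=1 PC=6
Step 7: PC=6 exec 'MUL A, A'. After: A=4 B=0 C=-2 D=0 ZF=0 PC=7
Step 8: PC=7 exec 'MUL A, C'. After: A=-8 B=0 C=-2 D=0 ZF=0 PC=8
Step 9: PC=8 exec 'MOV C, 8'. After: A=-8 B=0 C=8 D=0 ZF=0 PC=9
Step 10: PC=9 exec 'MOV A, -3'. After: A=-3 B=0 C=8 D=0 ZF=0 PC=10
First time PC=10: A=-3

-3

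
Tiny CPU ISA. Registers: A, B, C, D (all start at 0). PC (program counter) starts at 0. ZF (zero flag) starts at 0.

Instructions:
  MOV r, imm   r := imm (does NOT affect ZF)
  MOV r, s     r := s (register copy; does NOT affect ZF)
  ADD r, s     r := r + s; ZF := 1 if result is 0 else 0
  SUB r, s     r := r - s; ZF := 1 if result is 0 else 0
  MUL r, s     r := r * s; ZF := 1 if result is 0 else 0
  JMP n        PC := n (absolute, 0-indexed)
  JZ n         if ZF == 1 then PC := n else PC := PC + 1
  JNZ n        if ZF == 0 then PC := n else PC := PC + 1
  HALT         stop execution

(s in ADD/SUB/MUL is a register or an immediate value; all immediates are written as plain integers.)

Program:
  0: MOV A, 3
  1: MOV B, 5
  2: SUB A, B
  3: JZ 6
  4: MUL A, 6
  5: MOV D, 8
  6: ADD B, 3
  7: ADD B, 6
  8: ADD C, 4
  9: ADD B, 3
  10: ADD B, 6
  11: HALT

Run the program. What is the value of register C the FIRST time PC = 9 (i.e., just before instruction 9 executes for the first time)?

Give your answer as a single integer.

Step 1: PC=0 exec 'MOV A, 3'. After: A=3 B=0 C=0 D=0 ZF=0 PC=1
Step 2: PC=1 exec 'MOV B, 5'. After: A=3 B=5 C=0 D=0 ZF=0 PC=2
Step 3: PC=2 exec 'SUB A, B'. After: A=-2 B=5 C=0 D=0 ZF=0 PC=3
Step 4: PC=3 exec 'JZ 6'. After: A=-2 B=5 C=0 D=0 ZF=0 PC=4
Step 5: PC=4 exec 'MUL A, 6'. After: A=-12 B=5 C=0 D=0 ZF=0 PC=5
Step 6: PC=5 exec 'MOV D, 8'. After: A=-12 B=5 C=0 D=8 ZF=0 PC=6
Step 7: PC=6 exec 'ADD B, 3'. After: A=-12 B=8 C=0 D=8 ZF=0 PC=7
Step 8: PC=7 exec 'ADD B, 6'. After: A=-12 B=14 C=0 D=8 ZF=0 PC=8
Step 9: PC=8 exec 'ADD C, 4'. After: A=-12 B=14 C=4 D=8 ZF=0 PC=9
First time PC=9: C=4

4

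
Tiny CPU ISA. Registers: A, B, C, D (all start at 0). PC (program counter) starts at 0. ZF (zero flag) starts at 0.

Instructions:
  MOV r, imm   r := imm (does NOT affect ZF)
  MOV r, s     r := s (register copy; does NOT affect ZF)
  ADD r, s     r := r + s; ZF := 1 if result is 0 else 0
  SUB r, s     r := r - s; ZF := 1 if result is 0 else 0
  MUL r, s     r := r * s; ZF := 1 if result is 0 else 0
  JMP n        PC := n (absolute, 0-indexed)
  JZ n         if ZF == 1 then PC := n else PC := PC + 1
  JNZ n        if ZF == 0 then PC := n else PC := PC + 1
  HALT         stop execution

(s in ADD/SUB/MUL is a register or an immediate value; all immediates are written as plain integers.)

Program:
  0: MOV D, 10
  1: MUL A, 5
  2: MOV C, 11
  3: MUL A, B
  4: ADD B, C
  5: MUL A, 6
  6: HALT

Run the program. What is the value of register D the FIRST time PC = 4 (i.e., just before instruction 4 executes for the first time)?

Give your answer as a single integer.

Step 1: PC=0 exec 'MOV D, 10'. After: A=0 B=0 C=0 D=10 ZF=0 PC=1
Step 2: PC=1 exec 'MUL A, 5'. After: A=0 B=0 C=0 D=10 ZF=1 PC=2
Step 3: PC=2 exec 'MOV C, 11'. After: A=0 B=0 C=11 D=10 ZF=1 PC=3
Step 4: PC=3 exec 'MUL A, B'. After: A=0 B=0 C=11 D=10 ZF=1 PC=4
First time PC=4: D=10

10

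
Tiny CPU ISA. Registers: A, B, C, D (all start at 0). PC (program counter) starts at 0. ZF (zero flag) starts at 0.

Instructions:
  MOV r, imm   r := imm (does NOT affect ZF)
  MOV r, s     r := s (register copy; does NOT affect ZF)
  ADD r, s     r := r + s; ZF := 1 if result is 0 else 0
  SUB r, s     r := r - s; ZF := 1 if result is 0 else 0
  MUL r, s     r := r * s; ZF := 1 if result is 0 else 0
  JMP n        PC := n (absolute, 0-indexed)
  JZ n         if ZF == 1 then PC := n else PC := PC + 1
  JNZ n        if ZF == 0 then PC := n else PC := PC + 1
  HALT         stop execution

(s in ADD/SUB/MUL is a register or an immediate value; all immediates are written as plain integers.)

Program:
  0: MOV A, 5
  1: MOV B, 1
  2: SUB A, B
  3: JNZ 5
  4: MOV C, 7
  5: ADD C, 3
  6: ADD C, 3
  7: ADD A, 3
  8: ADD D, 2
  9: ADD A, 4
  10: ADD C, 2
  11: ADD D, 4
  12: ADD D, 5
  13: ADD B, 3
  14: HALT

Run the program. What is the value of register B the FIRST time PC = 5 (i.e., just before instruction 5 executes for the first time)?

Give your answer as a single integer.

Step 1: PC=0 exec 'MOV A, 5'. After: A=5 B=0 C=0 D=0 ZF=0 PC=1
Step 2: PC=1 exec 'MOV B, 1'. After: A=5 B=1 C=0 D=0 ZF=0 PC=2
Step 3: PC=2 exec 'SUB A, B'. After: A=4 B=1 C=0 D=0 ZF=0 PC=3
Step 4: PC=3 exec 'JNZ 5'. After: A=4 B=1 C=0 D=0 ZF=0 PC=5
First time PC=5: B=1

1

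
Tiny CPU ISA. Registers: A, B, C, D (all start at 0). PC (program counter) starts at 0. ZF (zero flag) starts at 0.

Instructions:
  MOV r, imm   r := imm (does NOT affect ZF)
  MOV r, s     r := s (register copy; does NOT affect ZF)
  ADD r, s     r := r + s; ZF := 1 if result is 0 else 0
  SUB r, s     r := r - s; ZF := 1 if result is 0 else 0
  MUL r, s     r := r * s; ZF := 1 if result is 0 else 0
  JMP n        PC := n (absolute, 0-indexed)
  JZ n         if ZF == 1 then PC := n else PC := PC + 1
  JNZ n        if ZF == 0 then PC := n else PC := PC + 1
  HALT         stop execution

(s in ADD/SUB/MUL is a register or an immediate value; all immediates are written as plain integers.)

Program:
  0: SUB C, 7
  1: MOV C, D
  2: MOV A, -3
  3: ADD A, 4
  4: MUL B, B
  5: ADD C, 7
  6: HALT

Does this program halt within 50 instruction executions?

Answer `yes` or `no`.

Answer: yes

Derivation:
Step 1: PC=0 exec 'SUB C, 7'. After: A=0 B=0 C=-7 D=0 ZF=0 PC=1
Step 2: PC=1 exec 'MOV C, D'. After: A=0 B=0 C=0 D=0 ZF=0 PC=2
Step 3: PC=2 exec 'MOV A, -3'. After: A=-3 B=0 C=0 D=0 ZF=0 PC=3
Step 4: PC=3 exec 'ADD A, 4'. After: A=1 B=0 C=0 D=0 ZF=0 PC=4
Step 5: PC=4 exec 'MUL B, B'. After: A=1 B=0 C=0 D=0 ZF=1 PC=5
Step 6: PC=5 exec 'ADD C, 7'. After: A=1 B=0 C=7 D=0 ZF=0 PC=6
Step 7: PC=6 exec 'HALT'. After: A=1 B=0 C=7 D=0 ZF=0 PC=6 HALTED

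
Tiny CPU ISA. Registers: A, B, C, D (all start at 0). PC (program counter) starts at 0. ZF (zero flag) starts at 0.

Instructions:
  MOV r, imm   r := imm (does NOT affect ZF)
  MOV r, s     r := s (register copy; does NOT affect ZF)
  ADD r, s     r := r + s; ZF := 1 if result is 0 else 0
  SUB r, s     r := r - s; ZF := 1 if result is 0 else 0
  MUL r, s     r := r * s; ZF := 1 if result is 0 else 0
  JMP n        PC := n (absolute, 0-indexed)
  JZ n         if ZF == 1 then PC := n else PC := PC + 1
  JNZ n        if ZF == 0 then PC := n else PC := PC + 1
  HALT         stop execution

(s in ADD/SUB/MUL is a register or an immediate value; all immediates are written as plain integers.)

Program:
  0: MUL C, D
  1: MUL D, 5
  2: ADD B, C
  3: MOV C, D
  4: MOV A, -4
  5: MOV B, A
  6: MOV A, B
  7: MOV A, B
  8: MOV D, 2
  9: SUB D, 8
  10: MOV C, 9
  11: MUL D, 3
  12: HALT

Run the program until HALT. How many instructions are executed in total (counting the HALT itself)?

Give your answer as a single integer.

Step 1: PC=0 exec 'MUL C, D'. After: A=0 B=0 C=0 D=0 ZF=1 PC=1
Step 2: PC=1 exec 'MUL D, 5'. After: A=0 B=0 C=0 D=0 ZF=1 PC=2
Step 3: PC=2 exec 'ADD B, C'. After: A=0 B=0 C=0 D=0 ZF=1 PC=3
Step 4: PC=3 exec 'MOV C, D'. After: A=0 B=0 C=0 D=0 ZF=1 PC=4
Step 5: PC=4 exec 'MOV A, -4'. After: A=-4 B=0 C=0 D=0 ZF=1 PC=5
Step 6: PC=5 exec 'MOV B, A'. After: A=-4 B=-4 C=0 D=0 ZF=1 PC=6
Step 7: PC=6 exec 'MOV A, B'. After: A=-4 B=-4 C=0 D=0 ZF=1 PC=7
Step 8: PC=7 exec 'MOV A, B'. After: A=-4 B=-4 C=0 D=0 ZF=1 PC=8
Step 9: PC=8 exec 'MOV D, 2'. After: A=-4 B=-4 C=0 D=2 ZF=1 PC=9
Step 10: PC=9 exec 'SUB D, 8'. After: A=-4 B=-4 C=0 D=-6 ZF=0 PC=10
Step 11: PC=10 exec 'MOV C, 9'. After: A=-4 B=-4 C=9 D=-6 ZF=0 PC=11
Step 12: PC=11 exec 'MUL D, 3'. After: A=-4 B=-4 C=9 D=-18 ZF=0 PC=12
Step 13: PC=12 exec 'HALT'. After: A=-4 B=-4 C=9 D=-18 ZF=0 PC=12 HALTED
Total instructions executed: 13

Answer: 13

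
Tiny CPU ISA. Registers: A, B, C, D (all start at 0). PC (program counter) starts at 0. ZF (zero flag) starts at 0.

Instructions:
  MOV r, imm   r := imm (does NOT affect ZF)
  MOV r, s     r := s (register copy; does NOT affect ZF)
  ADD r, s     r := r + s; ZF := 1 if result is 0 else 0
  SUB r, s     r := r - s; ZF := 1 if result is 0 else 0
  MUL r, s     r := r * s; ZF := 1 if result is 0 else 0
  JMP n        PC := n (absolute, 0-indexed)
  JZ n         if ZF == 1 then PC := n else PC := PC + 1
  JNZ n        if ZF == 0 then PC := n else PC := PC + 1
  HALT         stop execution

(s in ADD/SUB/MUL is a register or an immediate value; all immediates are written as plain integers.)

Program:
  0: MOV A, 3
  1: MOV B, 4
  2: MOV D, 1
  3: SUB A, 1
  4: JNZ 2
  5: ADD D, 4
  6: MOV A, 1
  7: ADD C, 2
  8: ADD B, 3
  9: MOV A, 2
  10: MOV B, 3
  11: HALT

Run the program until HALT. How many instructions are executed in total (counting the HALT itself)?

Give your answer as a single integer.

Step 1: PC=0 exec 'MOV A, 3'. After: A=3 B=0 C=0 D=0 ZF=0 PC=1
Step 2: PC=1 exec 'MOV B, 4'. After: A=3 B=4 C=0 D=0 ZF=0 PC=2
Step 3: PC=2 exec 'MOV D, 1'. After: A=3 B=4 C=0 D=1 ZF=0 PC=3
Step 4: PC=3 exec 'SUB A, 1'. After: A=2 B=4 C=0 D=1 ZF=0 PC=4
Step 5: PC=4 exec 'JNZ 2'. After: A=2 B=4 C=0 D=1 ZF=0 PC=2
Step 6: PC=2 exec 'MOV D, 1'. After: A=2 B=4 C=0 D=1 ZF=0 PC=3
Step 7: PC=3 exec 'SUB A, 1'. After: A=1 B=4 C=0 D=1 ZF=0 PC=4
Step 8: PC=4 exec 'JNZ 2'. After: A=1 B=4 C=0 D=1 ZF=0 PC=2
Step 9: PC=2 exec 'MOV D, 1'. After: A=1 B=4 C=0 D=1 ZF=0 PC=3
Step 10: PC=3 exec 'SUB A, 1'. After: A=0 B=4 C=0 D=1 ZF=1 PC=4
Step 11: PC=4 exec 'JNZ 2'. After: A=0 B=4 C=0 D=1 ZF=1 PC=5
Step 12: PC=5 exec 'ADD D, 4'. After: A=0 B=4 C=0 D=5 ZF=0 PC=6
Step 13: PC=6 exec 'MOV A, 1'. After: A=1 B=4 C=0 D=5 ZF=0 PC=7
Step 14: PC=7 exec 'ADD C, 2'. After: A=1 B=4 C=2 D=5 ZF=0 PC=8
Step 15: PC=8 exec 'ADD B, 3'. After: A=1 B=7 C=2 D=5 ZF=0 PC=9
Step 16: PC=9 exec 'MOV A, 2'. After: A=2 B=7 C=2 D=5 ZF=0 PC=10
Step 17: PC=10 exec 'MOV B, 3'. After: A=2 B=3 C=2 D=5 ZF=0 PC=11
Step 18: PC=11 exec 'HALT'. After: A=2 B=3 C=2 D=5 ZF=0 PC=11 HALTED
Total instructions executed: 18

Answer: 18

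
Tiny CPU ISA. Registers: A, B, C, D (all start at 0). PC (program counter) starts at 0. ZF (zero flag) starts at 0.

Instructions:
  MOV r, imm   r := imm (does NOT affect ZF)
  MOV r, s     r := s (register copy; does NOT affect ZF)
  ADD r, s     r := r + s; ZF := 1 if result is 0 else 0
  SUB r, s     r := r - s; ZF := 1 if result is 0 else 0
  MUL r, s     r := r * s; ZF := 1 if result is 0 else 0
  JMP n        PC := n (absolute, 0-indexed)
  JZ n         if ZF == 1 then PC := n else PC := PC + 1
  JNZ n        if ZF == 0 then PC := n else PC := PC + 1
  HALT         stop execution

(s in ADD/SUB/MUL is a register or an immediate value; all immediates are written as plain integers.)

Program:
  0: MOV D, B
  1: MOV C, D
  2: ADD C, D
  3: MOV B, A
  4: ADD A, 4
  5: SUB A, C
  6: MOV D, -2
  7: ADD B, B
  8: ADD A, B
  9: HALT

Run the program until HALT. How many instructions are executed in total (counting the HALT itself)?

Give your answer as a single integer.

Answer: 10

Derivation:
Step 1: PC=0 exec 'MOV D, B'. After: A=0 B=0 C=0 D=0 ZF=0 PC=1
Step 2: PC=1 exec 'MOV C, D'. After: A=0 B=0 C=0 D=0 ZF=0 PC=2
Step 3: PC=2 exec 'ADD C, D'. After: A=0 B=0 C=0 D=0 ZF=1 PC=3
Step 4: PC=3 exec 'MOV B, A'. After: A=0 B=0 C=0 D=0 ZF=1 PC=4
Step 5: PC=4 exec 'ADD A, 4'. After: A=4 B=0 C=0 D=0 ZF=0 PC=5
Step 6: PC=5 exec 'SUB A, C'. After: A=4 B=0 C=0 D=0 ZF=0 PC=6
Step 7: PC=6 exec 'MOV D, -2'. After: A=4 B=0 C=0 D=-2 ZF=0 PC=7
Step 8: PC=7 exec 'ADD B, B'. After: A=4 B=0 C=0 D=-2 ZF=1 PC=8
Step 9: PC=8 exec 'ADD A, B'. After: A=4 B=0 C=0 D=-2 ZF=0 PC=9
Step 10: PC=9 exec 'HALT'. After: A=4 B=0 C=0 D=-2 ZF=0 PC=9 HALTED
Total instructions executed: 10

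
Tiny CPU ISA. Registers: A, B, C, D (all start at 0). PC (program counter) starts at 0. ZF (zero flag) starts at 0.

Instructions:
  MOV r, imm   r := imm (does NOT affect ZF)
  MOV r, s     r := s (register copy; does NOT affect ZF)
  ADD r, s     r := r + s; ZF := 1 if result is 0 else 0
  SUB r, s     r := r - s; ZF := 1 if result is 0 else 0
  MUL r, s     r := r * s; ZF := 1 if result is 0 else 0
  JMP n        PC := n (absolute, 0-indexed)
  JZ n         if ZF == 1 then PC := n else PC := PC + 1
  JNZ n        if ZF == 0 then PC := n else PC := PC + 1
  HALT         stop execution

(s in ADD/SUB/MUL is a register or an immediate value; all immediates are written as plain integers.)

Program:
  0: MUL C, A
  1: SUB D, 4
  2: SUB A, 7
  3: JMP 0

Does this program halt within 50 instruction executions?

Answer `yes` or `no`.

Answer: no

Derivation:
Step 1: PC=0 exec 'MUL C, A'. After: A=0 B=0 C=0 D=0 ZF=1 PC=1
Step 2: PC=1 exec 'SUB D, 4'. After: A=0 B=0 C=0 D=-4 ZF=0 PC=2
Step 3: PC=2 exec 'SUB A, 7'. After: A=-7 B=0 C=0 D=-4 ZF=0 PC=3
Step 4: PC=3 exec 'JMP 0'. After: A=-7 B=0 C=0 D=-4 ZF=0 PC=0
Step 5: PC=0 exec 'MUL C, A'. After: A=-7 B=0 C=0 D=-4 ZF=1 PC=1
Step 6: PC=1 exec 'SUB D, 4'. After: A=-7 B=0 C=0 D=-8 ZF=0 PC=2
Step 7: PC=2 exec 'SUB A, 7'. After: A=-14 B=0 C=0 D=-8 ZF=0 PC=3
Step 8: PC=3 exec 'JMP 0'. After: A=-14 B=0 C=0 D=-8 ZF=0 PC=0
Step 9: PC=0 exec 'MUL C, A'. After: A=-14 B=0 C=0 D=-8 ZF=1 PC=1
Step 10: PC=1 exec 'SUB D, 4'. After: A=-14 B=0 C=0 D=-12 ZF=0 PC=2
Step 11: PC=2 exec 'SUB A, 7'. After: A=-21 B=0 C=0 D=-12 ZF=0 PC=3
Step 12: PC=3 exec 'JMP 0'. After: A=-21 B=0 C=0 D=-12 ZF=0 PC=0
Step 13: PC=0 exec 'MUL C, A'. After: A=-21 B=0 C=0 D=-12 ZF=1 PC=1
Step 14: PC=1 exec 'SUB D, 4'. After: A=-21 B=0 C=0 D=-16 ZF=0 PC=2
Step 15: PC=2 exec 'SUB A, 7'. After: A=-28 B=0 C=0 D=-16 ZF=0 PC=3
After 50 steps: not halted. PC revisits the same instructions with no path to HALT; will never halt.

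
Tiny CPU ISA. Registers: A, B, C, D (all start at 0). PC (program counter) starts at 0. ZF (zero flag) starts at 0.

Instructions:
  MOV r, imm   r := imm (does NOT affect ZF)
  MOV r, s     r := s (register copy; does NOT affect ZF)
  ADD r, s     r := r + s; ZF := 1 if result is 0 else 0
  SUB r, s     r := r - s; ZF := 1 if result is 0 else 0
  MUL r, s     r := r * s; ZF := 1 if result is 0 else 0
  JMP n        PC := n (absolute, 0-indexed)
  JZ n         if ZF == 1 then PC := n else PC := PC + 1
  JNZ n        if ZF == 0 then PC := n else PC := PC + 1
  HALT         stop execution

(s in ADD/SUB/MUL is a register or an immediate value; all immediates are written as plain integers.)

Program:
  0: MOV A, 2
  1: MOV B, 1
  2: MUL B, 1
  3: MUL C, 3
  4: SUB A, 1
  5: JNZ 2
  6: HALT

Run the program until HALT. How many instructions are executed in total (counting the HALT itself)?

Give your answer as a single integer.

Answer: 11

Derivation:
Step 1: PC=0 exec 'MOV A, 2'. After: A=2 B=0 C=0 D=0 ZF=0 PC=1
Step 2: PC=1 exec 'MOV B, 1'. After: A=2 B=1 C=0 D=0 ZF=0 PC=2
Step 3: PC=2 exec 'MUL B, 1'. After: A=2 B=1 C=0 D=0 ZF=0 PC=3
Step 4: PC=3 exec 'MUL C, 3'. After: A=2 B=1 C=0 D=0 ZF=1 PC=4
Step 5: PC=4 exec 'SUB A, 1'. After: A=1 B=1 C=0 D=0 ZF=0 PC=5
Step 6: PC=5 exec 'JNZ 2'. After: A=1 B=1 C=0 D=0 ZF=0 PC=2
Step 7: PC=2 exec 'MUL B, 1'. After: A=1 B=1 C=0 D=0 ZF=0 PC=3
Step 8: PC=3 exec 'MUL C, 3'. After: A=1 B=1 C=0 D=0 ZF=1 PC=4
Step 9: PC=4 exec 'SUB A, 1'. After: A=0 B=1 C=0 D=0 ZF=1 PC=5
Step 10: PC=5 exec 'JNZ 2'. After: A=0 B=1 C=0 D=0 ZF=1 PC=6
Step 11: PC=6 exec 'HALT'. After: A=0 B=1 C=0 D=0 ZF=1 PC=6 HALTED
Total instructions executed: 11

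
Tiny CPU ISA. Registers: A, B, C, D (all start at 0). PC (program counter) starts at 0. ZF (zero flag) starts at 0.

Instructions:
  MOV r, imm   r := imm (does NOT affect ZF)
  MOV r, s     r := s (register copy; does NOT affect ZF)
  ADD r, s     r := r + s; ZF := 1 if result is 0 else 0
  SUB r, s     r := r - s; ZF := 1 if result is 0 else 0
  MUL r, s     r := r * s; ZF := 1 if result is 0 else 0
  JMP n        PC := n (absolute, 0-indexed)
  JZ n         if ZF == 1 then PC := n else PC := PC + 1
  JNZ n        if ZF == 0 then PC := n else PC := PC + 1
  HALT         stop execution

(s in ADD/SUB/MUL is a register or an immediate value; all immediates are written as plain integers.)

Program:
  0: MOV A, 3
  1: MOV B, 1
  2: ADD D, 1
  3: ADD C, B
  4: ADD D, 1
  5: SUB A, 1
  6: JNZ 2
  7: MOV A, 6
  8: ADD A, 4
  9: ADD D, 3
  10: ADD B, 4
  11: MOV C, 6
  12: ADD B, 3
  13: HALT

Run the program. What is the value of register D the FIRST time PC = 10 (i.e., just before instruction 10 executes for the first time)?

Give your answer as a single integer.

Step 1: PC=0 exec 'MOV A, 3'. After: A=3 B=0 C=0 D=0 ZF=0 PC=1
Step 2: PC=1 exec 'MOV B, 1'. After: A=3 B=1 C=0 D=0 ZF=0 PC=2
Step 3: PC=2 exec 'ADD D, 1'. After: A=3 B=1 C=0 D=1 ZF=0 PC=3
Step 4: PC=3 exec 'ADD C, B'. After: A=3 B=1 C=1 D=1 ZF=0 PC=4
Step 5: PC=4 exec 'ADD D, 1'. After: A=3 B=1 C=1 D=2 ZF=0 PC=5
Step 6: PC=5 exec 'SUB A, 1'. After: A=2 B=1 C=1 D=2 ZF=0 PC=6
Step 7: PC=6 exec 'JNZ 2'. After: A=2 B=1 C=1 D=2 ZF=0 PC=2
Step 8: PC=2 exec 'ADD D, 1'. After: A=2 B=1 C=1 D=3 ZF=0 PC=3
Step 9: PC=3 exec 'ADD C, B'. After: A=2 B=1 C=2 D=3 ZF=0 PC=4
Step 10: PC=4 exec 'ADD D, 1'. After: A=2 B=1 C=2 D=4 ZF=0 PC=5
Step 11: PC=5 exec 'SUB A, 1'. After: A=1 B=1 C=2 D=4 ZF=0 PC=6
Step 12: PC=6 exec 'JNZ 2'. After: A=1 B=1 C=2 D=4 ZF=0 PC=2
Step 13: PC=2 exec 'ADD D, 1'. After: A=1 B=1 C=2 D=5 ZF=0 PC=3
Step 14: PC=3 exec 'ADD C, B'. After: A=1 B=1 C=3 D=5 ZF=0 PC=4
Step 15: PC=4 exec 'ADD D, 1'. After: A=1 B=1 C=3 D=6 ZF=0 PC=5
Step 16: PC=5 exec 'SUB A, 1'. After: A=0 B=1 C=3 D=6 ZF=1 PC=6
Step 17: PC=6 exec 'JNZ 2'. After: A=0 B=1 C=3 D=6 ZF=1 PC=7
Step 18: PC=7 exec 'MOV A, 6'. After: A=6 B=1 C=3 D=6 ZF=1 PC=8
Step 19: PC=8 exec 'ADD A, 4'. After: A=10 B=1 C=3 D=6 ZF=0 PC=9
Step 20: PC=9 exec 'ADD D, 3'. After: A=10 B=1 C=3 D=9 ZF=0 PC=10
First time PC=10: D=9

9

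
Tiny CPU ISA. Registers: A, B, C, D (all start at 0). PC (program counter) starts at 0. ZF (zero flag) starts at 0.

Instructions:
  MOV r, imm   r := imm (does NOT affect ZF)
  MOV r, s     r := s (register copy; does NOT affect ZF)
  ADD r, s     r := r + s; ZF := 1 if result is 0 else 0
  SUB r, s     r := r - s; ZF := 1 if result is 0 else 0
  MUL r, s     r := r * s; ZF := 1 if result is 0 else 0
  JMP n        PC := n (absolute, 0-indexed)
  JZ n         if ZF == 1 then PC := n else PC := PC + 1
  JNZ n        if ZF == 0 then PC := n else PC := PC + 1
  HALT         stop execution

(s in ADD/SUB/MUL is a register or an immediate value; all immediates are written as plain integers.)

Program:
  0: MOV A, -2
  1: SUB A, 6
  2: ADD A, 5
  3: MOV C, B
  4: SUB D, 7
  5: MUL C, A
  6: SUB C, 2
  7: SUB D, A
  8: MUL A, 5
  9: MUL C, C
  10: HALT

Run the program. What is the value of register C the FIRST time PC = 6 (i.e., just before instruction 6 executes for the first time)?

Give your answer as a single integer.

Step 1: PC=0 exec 'MOV A, -2'. After: A=-2 B=0 C=0 D=0 ZF=0 PC=1
Step 2: PC=1 exec 'SUB A, 6'. After: A=-8 B=0 C=0 D=0 ZF=0 PC=2
Step 3: PC=2 exec 'ADD A, 5'. After: A=-3 B=0 C=0 D=0 ZF=0 PC=3
Step 4: PC=3 exec 'MOV C, B'. After: A=-3 B=0 C=0 D=0 ZF=0 PC=4
Step 5: PC=4 exec 'SUB D, 7'. After: A=-3 B=0 C=0 D=-7 ZF=0 PC=5
Step 6: PC=5 exec 'MUL C, A'. After: A=-3 B=0 C=0 D=-7 ZF=1 PC=6
First time PC=6: C=0

0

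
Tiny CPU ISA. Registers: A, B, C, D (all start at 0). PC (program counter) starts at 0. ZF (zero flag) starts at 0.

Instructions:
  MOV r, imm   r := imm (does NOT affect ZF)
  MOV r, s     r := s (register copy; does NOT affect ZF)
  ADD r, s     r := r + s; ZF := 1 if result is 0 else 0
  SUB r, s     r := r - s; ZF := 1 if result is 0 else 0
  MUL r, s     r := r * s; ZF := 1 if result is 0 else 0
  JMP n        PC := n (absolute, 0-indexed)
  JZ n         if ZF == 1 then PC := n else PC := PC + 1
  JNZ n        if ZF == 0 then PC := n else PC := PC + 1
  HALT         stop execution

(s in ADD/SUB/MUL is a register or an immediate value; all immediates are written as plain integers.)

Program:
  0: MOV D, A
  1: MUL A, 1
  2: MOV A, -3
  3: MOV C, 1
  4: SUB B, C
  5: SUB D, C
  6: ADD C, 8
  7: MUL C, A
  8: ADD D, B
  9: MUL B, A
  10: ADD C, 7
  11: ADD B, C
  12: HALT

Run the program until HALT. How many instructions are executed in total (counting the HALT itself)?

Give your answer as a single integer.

Answer: 13

Derivation:
Step 1: PC=0 exec 'MOV D, A'. After: A=0 B=0 C=0 D=0 ZF=0 PC=1
Step 2: PC=1 exec 'MUL A, 1'. After: A=0 B=0 C=0 D=0 ZF=1 PC=2
Step 3: PC=2 exec 'MOV A, -3'. After: A=-3 B=0 C=0 D=0 ZF=1 PC=3
Step 4: PC=3 exec 'MOV C, 1'. After: A=-3 B=0 C=1 D=0 ZF=1 PC=4
Step 5: PC=4 exec 'SUB B, C'. After: A=-3 B=-1 C=1 D=0 ZF=0 PC=5
Step 6: PC=5 exec 'SUB D, C'. After: A=-3 B=-1 C=1 D=-1 ZF=0 PC=6
Step 7: PC=6 exec 'ADD C, 8'. After: A=-3 B=-1 C=9 D=-1 ZF=0 PC=7
Step 8: PC=7 exec 'MUL C, A'. After: A=-3 B=-1 C=-27 D=-1 ZF=0 PC=8
Step 9: PC=8 exec 'ADD D, B'. After: A=-3 B=-1 C=-27 D=-2 ZF=0 PC=9
Step 10: PC=9 exec 'MUL B, A'. After: A=-3 B=3 C=-27 D=-2 ZF=0 PC=10
Step 11: PC=10 exec 'ADD C, 7'. After: A=-3 B=3 C=-20 D=-2 ZF=0 PC=11
Step 12: PC=11 exec 'ADD B, C'. After: A=-3 B=-17 C=-20 D=-2 ZF=0 PC=12
Step 13: PC=12 exec 'HALT'. After: A=-3 B=-17 C=-20 D=-2 ZF=0 PC=12 HALTED
Total instructions executed: 13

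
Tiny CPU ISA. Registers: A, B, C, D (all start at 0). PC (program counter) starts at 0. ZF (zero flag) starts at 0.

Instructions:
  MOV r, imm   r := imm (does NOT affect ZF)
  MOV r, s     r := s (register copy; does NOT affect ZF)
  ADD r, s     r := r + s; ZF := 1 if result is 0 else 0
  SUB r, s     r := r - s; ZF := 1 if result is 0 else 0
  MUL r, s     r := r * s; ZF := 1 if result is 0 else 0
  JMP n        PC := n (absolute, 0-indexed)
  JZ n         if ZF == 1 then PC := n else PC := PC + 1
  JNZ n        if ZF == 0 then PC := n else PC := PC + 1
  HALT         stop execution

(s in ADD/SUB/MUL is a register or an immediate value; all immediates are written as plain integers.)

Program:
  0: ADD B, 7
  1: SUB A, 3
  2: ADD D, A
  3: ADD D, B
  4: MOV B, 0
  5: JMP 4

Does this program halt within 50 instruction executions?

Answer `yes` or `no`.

Answer: no

Derivation:
Step 1: PC=0 exec 'ADD B, 7'. After: A=0 B=7 C=0 D=0 ZF=0 PC=1
Step 2: PC=1 exec 'SUB A, 3'. After: A=-3 B=7 C=0 D=0 ZF=0 PC=2
Step 3: PC=2 exec 'ADD D, A'. After: A=-3 B=7 C=0 D=-3 ZF=0 PC=3
Step 4: PC=3 exec 'ADD D, B'. After: A=-3 B=7 C=0 D=4 ZF=0 PC=4
Step 5: PC=4 exec 'MOV B, 0'. After: A=-3 B=0 C=0 D=4 ZF=0 PC=5
Step 6: PC=5 exec 'JMP 4'. After: A=-3 B=0 C=0 D=4 ZF=0 PC=4
Step 7: PC=4 exec 'MOV B, 0'. After: A=-3 B=0 C=0 D=4 ZF=0 PC=5
State after step 7 equals state after step 5: the program is in a cycle of length 2 and will never halt.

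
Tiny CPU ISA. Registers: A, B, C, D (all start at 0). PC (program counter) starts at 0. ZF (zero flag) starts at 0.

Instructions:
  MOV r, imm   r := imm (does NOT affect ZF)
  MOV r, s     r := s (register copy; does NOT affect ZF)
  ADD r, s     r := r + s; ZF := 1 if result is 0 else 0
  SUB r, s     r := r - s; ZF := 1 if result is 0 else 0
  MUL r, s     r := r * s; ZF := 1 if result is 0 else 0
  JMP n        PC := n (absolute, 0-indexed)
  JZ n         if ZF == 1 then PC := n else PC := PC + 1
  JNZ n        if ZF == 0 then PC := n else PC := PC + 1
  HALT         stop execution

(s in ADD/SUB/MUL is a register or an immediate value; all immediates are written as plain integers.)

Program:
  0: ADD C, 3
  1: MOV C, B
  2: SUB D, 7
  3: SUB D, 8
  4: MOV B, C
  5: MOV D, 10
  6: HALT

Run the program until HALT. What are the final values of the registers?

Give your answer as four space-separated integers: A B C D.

Answer: 0 0 0 10

Derivation:
Step 1: PC=0 exec 'ADD C, 3'. After: A=0 B=0 C=3 D=0 ZF=0 PC=1
Step 2: PC=1 exec 'MOV C, B'. After: A=0 B=0 C=0 D=0 ZF=0 PC=2
Step 3: PC=2 exec 'SUB D, 7'. After: A=0 B=0 C=0 D=-7 ZF=0 PC=3
Step 4: PC=3 exec 'SUB D, 8'. After: A=0 B=0 C=0 D=-15 ZF=0 PC=4
Step 5: PC=4 exec 'MOV B, C'. After: A=0 B=0 C=0 D=-15 ZF=0 PC=5
Step 6: PC=5 exec 'MOV D, 10'. After: A=0 B=0 C=0 D=10 ZF=0 PC=6
Step 7: PC=6 exec 'HALT'. After: A=0 B=0 C=0 D=10 ZF=0 PC=6 HALTED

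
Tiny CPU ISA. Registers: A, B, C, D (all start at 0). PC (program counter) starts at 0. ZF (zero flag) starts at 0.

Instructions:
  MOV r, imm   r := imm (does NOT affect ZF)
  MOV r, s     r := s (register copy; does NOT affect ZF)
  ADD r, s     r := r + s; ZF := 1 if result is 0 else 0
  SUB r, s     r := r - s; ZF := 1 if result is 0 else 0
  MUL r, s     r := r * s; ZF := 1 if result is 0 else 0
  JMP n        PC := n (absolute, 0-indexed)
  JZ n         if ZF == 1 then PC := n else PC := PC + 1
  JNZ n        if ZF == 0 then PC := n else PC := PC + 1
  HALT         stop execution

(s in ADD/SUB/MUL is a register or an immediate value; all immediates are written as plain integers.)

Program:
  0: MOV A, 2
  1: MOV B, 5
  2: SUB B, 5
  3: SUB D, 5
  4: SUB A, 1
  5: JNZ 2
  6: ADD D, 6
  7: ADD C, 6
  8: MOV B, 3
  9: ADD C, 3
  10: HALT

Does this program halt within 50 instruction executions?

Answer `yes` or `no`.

Answer: yes

Derivation:
Step 1: PC=0 exec 'MOV A, 2'. After: A=2 B=0 C=0 D=0 ZF=0 PC=1
Step 2: PC=1 exec 'MOV B, 5'. After: A=2 B=5 C=0 D=0 ZF=0 PC=2
Step 3: PC=2 exec 'SUB B, 5'. After: A=2 B=0 C=0 D=0 ZF=1 PC=3
Step 4: PC=3 exec 'SUB D, 5'. After: A=2 B=0 C=0 D=-5 ZF=0 PC=4
Step 5: PC=4 exec 'SUB A, 1'. After: A=1 B=0 C=0 D=-5 ZF=0 PC=5
Step 6: PC=5 exec 'JNZ 2'. After: A=1 B=0 C=0 D=-5 ZF=0 PC=2
Step 7: PC=2 exec 'SUB B, 5'. After: A=1 B=-5 C=0 D=-5 ZF=0 PC=3
Step 8: PC=3 exec 'SUB D, 5'. After: A=1 B=-5 C=0 D=-10 ZF=0 PC=4
Step 9: PC=4 exec 'SUB A, 1'. After: A=0 B=-5 C=0 D=-10 ZF=1 PC=5
Step 10: PC=5 exec 'JNZ 2'. After: A=0 B=-5 C=0 D=-10 ZF=1 PC=6
Step 11: PC=6 exec 'ADD D, 6'. After: A=0 B=-5 C=0 D=-4 ZF=0 PC=7
Step 12: PC=7 exec 'ADD C, 6'. After: A=0 B=-5 C=6 D=-4 ZF=0 PC=8
Step 13: PC=8 exec 'MOV B, 3'. After: A=0 B=3 C=6 D=-4 ZF=0 PC=9
Step 14: PC=9 exec 'ADD C, 3'. After: A=0 B=3 C=9 D=-4 ZF=0 PC=10
Step 15: PC=10 exec 'HALT'. After: A=0 B=3 C=9 D=-4 ZF=0 PC=10 HALTED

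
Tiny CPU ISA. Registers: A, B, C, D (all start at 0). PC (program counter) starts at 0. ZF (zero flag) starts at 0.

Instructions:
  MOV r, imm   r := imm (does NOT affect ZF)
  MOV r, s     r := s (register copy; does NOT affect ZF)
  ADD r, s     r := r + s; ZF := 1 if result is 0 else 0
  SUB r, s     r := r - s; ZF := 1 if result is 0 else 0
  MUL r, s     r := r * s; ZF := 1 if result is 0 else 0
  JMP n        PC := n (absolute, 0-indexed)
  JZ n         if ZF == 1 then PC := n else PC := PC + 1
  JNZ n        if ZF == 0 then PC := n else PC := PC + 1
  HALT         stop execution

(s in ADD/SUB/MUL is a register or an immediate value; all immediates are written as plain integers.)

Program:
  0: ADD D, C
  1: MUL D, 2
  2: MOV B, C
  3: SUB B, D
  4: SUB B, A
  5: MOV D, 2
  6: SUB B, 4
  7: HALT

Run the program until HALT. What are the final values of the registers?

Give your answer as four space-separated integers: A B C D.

Answer: 0 -4 0 2

Derivation:
Step 1: PC=0 exec 'ADD D, C'. After: A=0 B=0 C=0 D=0 ZF=1 PC=1
Step 2: PC=1 exec 'MUL D, 2'. After: A=0 B=0 C=0 D=0 ZF=1 PC=2
Step 3: PC=2 exec 'MOV B, C'. After: A=0 B=0 C=0 D=0 ZF=1 PC=3
Step 4: PC=3 exec 'SUB B, D'. After: A=0 B=0 C=0 D=0 ZF=1 PC=4
Step 5: PC=4 exec 'SUB B, A'. After: A=0 B=0 C=0 D=0 ZF=1 PC=5
Step 6: PC=5 exec 'MOV D, 2'. After: A=0 B=0 C=0 D=2 ZF=1 PC=6
Step 7: PC=6 exec 'SUB B, 4'. After: A=0 B=-4 C=0 D=2 ZF=0 PC=7
Step 8: PC=7 exec 'HALT'. After: A=0 B=-4 C=0 D=2 ZF=0 PC=7 HALTED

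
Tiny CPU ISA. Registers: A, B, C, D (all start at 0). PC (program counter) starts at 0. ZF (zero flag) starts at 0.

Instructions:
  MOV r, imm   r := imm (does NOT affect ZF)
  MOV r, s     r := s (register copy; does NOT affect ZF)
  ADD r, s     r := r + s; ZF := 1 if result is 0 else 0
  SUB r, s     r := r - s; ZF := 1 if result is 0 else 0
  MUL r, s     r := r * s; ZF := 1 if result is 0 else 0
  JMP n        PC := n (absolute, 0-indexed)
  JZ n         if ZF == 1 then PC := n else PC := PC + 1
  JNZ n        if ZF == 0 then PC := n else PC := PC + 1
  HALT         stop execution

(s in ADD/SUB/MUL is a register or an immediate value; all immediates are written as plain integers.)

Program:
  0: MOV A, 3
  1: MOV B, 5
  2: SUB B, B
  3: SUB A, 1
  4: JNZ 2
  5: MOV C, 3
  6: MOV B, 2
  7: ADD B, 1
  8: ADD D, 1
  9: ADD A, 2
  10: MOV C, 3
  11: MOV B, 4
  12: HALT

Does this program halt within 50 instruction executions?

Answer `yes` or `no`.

Answer: yes

Derivation:
Step 1: PC=0 exec 'MOV A, 3'. After: A=3 B=0 C=0 D=0 ZF=0 PC=1
Step 2: PC=1 exec 'MOV B, 5'. After: A=3 B=5 C=0 D=0 ZF=0 PC=2
Step 3: PC=2 exec 'SUB B, B'. After: A=3 B=0 C=0 D=0 ZF=1 PC=3
Step 4: PC=3 exec 'SUB A, 1'. After: A=2 B=0 C=0 D=0 ZF=0 PC=4
Step 5: PC=4 exec 'JNZ 2'. After: A=2 B=0 C=0 D=0 ZF=0 PC=2
Step 6: PC=2 exec 'SUB B, B'. After: A=2 B=0 C=0 D=0 ZF=1 PC=3
Step 7: PC=3 exec 'SUB A, 1'. After: A=1 B=0 C=0 D=0 ZF=0 PC=4
Step 8: PC=4 exec 'JNZ 2'. After: A=1 B=0 C=0 D=0 ZF=0 PC=2
Step 9: PC=2 exec 'SUB B, B'. After: A=1 B=0 C=0 D=0 ZF=1 PC=3
Step 10: PC=3 exec 'SUB A, 1'. After: A=0 B=0 C=0 D=0 ZF=1 PC=4
Step 11: PC=4 exec 'JNZ 2'. After: A=0 B=0 C=0 D=0 ZF=1 PC=5
Step 12: PC=5 exec 'MOV C, 3'. After: A=0 B=0 C=3 D=0 ZF=1 PC=6
Step 13: PC=6 exec 'MOV B, 2'. After: A=0 B=2 C=3 D=0 ZF=1 PC=7
Step 14: PC=7 exec 'ADD B, 1'. After: A=0 B=3 C=3 D=0 ZF=0 PC=8
Step 15: PC=8 exec 'ADD D, 1'. After: A=0 B=3 C=3 D=1 ZF=0 PC=9
Step 16: PC=9 exec 'ADD A, 2'. After: A=2 B=3 C=3 D=1 ZF=0 PC=10
Step 17: PC=10 exec 'MOV C, 3'. After: A=2 B=3 C=3 D=1 ZF=0 PC=11
Step 18: PC=11 exec 'MOV B, 4'. After: A=2 B=4 C=3 D=1 ZF=0 PC=12
Step 19: PC=12 exec 'HALT'. After: A=2 B=4 C=3 D=1 ZF=0 PC=12 HALTED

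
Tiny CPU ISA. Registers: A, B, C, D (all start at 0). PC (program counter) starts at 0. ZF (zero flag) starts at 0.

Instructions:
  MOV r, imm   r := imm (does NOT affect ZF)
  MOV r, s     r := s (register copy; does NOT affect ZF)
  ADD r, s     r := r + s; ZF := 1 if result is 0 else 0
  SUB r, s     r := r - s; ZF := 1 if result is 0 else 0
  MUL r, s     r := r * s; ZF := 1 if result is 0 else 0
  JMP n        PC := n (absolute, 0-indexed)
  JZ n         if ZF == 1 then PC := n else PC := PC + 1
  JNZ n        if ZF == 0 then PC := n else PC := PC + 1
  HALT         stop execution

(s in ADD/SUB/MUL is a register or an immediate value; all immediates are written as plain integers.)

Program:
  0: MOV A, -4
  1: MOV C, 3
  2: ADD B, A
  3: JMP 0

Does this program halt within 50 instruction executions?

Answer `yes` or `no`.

Step 1: PC=0 exec 'MOV A, -4'. After: A=-4 B=0 C=0 D=0 ZF=0 PC=1
Step 2: PC=1 exec 'MOV C, 3'. After: A=-4 B=0 C=3 D=0 ZF=0 PC=2
Step 3: PC=2 exec 'ADD B, A'. After: A=-4 B=-4 C=3 D=0 ZF=0 PC=3
Step 4: PC=3 exec 'JMP 0'. After: A=-4 B=-4 C=3 D=0 ZF=0 PC=0
Step 5: PC=0 exec 'MOV A, -4'. After: A=-4 B=-4 C=3 D=0 ZF=0 PC=1
Step 6: PC=1 exec 'MOV C, 3'. After: A=-4 B=-4 C=3 D=0 ZF=0 PC=2
Step 7: PC=2 exec 'ADD B, A'. After: A=-4 B=-8 C=3 D=0 ZF=0 PC=3
Step 8: PC=3 exec 'JMP 0'. After: A=-4 B=-8 C=3 D=0 ZF=0 PC=0
Step 9: PC=0 exec 'MOV A, -4'. After: A=-4 B=-8 C=3 D=0 ZF=0 PC=1
Step 10: PC=1 exec 'MOV C, 3'. After: A=-4 B=-8 C=3 D=0 ZF=0 PC=2
Step 11: PC=2 exec 'ADD B, A'. After: A=-4 B=-12 C=3 D=0 ZF=0 PC=3
Step 12: PC=3 exec 'JMP 0'. After: A=-4 B=-12 C=3 D=0 ZF=0 PC=0
Step 13: PC=0 exec 'MOV A, -4'. After: A=-4 B=-12 C=3 D=0 ZF=0 PC=1
Step 14: PC=1 exec 'MOV C, 3'. After: A=-4 B=-12 C=3 D=0 ZF=0 PC=2
Step 15: PC=2 exec 'ADD B, A'. After: A=-4 B=-16 C=3 D=0 ZF=0 PC=3
After 50 steps: not halted. PC revisits the same instructions with no path to HALT; will never halt.

Answer: no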